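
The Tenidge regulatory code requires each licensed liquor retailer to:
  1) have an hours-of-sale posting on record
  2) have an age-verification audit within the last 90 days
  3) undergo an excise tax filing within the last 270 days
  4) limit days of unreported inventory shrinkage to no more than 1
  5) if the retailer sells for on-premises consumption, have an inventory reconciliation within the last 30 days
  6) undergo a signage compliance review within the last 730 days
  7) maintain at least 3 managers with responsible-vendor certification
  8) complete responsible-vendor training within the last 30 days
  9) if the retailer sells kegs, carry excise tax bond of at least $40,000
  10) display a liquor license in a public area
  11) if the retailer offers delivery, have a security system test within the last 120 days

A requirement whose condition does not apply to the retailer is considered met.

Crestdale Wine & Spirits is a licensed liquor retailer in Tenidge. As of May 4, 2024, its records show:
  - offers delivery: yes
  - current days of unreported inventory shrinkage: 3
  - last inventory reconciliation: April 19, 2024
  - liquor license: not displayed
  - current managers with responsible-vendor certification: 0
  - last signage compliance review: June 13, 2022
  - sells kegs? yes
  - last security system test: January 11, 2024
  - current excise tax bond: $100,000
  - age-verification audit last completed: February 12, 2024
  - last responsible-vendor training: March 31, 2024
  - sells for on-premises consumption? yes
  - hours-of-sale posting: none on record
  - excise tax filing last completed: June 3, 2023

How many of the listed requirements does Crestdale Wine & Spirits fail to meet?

1. hours-of-sale posting absent → not met
2. age-verification audit 82 days ago vs limit 90 → met
3. excise tax filing 336 days ago vs limit 270 → not met
4. days of unreported inventory shrinkage 3 > 1 → not met
5. condition 'sells for on-premises consumption' holds; inventory reconciliation 15 days ago vs limit 30 → met
6. signage compliance review 691 days ago vs limit 730 → met
7. managers with responsible-vendor certification 0 < 3 → not met
8. responsible-vendor training 34 days ago vs limit 30 → not met
9. condition 'sells kegs' holds; excise tax bond $100,000 ≥ $40,000 → met
10. liquor license absent → not met
11. condition 'offers delivery' holds; security system test 114 days ago vs limit 120 → met
Not met: 6 of 11

6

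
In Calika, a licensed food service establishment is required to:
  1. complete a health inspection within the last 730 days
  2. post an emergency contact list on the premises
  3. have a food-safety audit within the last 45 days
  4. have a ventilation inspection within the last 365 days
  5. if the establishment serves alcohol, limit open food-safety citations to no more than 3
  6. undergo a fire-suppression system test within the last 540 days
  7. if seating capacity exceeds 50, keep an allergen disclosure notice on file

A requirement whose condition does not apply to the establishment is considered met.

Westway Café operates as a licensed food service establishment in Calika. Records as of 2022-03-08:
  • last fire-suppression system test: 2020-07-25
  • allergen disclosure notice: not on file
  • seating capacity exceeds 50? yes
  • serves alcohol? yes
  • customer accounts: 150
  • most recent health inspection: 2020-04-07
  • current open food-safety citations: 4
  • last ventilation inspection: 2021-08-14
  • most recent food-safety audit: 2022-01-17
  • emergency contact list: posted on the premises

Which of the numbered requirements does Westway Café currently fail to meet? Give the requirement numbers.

1. health inspection 700 days ago vs limit 730 → met
2. emergency contact list present → met
3. food-safety audit 50 days ago vs limit 45 → not met
4. ventilation inspection 206 days ago vs limit 365 → met
5. condition 'serves alcohol' holds; open food-safety citations 4 > 3 → not met
6. fire-suppression system test 591 days ago vs limit 540 → not met
7. condition 'seating capacity exceeds 50' holds; allergen disclosure notice absent → not met
Not met: 3, 5, 6, 7

3, 5, 6, 7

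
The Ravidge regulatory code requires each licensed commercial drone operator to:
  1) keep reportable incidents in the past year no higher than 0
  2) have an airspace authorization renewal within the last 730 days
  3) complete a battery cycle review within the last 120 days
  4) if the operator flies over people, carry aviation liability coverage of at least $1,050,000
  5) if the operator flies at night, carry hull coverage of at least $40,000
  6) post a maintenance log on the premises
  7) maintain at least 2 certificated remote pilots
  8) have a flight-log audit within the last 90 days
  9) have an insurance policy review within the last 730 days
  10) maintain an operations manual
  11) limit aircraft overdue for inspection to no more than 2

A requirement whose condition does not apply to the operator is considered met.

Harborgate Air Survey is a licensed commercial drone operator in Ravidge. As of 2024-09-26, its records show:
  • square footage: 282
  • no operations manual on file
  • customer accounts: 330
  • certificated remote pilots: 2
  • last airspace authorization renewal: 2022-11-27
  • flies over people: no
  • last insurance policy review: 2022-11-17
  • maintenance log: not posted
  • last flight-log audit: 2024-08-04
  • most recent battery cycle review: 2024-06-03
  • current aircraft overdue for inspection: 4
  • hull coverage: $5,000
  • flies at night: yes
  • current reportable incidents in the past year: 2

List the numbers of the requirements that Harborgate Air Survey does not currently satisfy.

1, 5, 6, 10, 11

1. reportable incidents in the past year 2 > 0 → not met
2. airspace authorization renewal 669 days ago vs limit 730 → met
3. battery cycle review 115 days ago vs limit 120 → met
4. condition 'flies over people' does not hold → requirement n/a → met
5. condition 'flies at night' holds; hull coverage $5,000 < $40,000 → not met
6. maintenance log absent → not met
7. certificated remote pilots 2 ≥ 2 → met
8. flight-log audit 53 days ago vs limit 90 → met
9. insurance policy review 679 days ago vs limit 730 → met
10. operations manual absent → not met
11. aircraft overdue for inspection 4 > 2 → not met
Not met: 1, 5, 6, 10, 11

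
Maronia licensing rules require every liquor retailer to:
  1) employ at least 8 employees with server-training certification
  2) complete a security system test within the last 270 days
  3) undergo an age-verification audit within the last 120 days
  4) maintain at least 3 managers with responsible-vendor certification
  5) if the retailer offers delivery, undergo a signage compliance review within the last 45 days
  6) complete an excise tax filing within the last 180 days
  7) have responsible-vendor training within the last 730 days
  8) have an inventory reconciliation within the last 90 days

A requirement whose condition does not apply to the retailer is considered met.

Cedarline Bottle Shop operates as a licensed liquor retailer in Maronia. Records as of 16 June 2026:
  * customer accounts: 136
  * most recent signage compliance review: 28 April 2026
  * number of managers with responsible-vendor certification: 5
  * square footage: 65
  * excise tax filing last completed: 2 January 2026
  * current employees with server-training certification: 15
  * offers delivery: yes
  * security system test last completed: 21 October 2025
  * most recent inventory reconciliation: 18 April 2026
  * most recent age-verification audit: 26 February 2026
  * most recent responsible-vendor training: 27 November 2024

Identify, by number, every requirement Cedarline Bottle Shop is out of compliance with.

1. employees with server-training certification 15 ≥ 8 → met
2. security system test 238 days ago vs limit 270 → met
3. age-verification audit 110 days ago vs limit 120 → met
4. managers with responsible-vendor certification 5 ≥ 3 → met
5. condition 'offers delivery' holds; signage compliance review 49 days ago vs limit 45 → not met
6. excise tax filing 165 days ago vs limit 180 → met
7. responsible-vendor training 566 days ago vs limit 730 → met
8. inventory reconciliation 59 days ago vs limit 90 → met
Not met: 5

5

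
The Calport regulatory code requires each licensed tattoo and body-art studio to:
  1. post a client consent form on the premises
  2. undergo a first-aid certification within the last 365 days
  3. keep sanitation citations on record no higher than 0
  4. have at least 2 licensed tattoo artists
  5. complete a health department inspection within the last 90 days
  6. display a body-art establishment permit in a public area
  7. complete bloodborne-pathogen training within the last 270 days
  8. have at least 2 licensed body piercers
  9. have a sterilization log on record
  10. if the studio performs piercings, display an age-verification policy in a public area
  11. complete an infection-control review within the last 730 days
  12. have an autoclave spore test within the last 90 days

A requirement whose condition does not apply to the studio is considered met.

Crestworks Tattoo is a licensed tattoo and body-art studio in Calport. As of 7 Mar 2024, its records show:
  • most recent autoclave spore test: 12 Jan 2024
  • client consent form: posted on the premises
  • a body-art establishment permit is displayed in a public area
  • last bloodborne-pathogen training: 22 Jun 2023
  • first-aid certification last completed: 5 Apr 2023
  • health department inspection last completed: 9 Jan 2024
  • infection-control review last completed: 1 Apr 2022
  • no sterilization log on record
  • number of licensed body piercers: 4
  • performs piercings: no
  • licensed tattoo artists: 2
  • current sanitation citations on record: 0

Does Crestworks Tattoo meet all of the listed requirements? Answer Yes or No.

No

1. client consent form present → met
2. first-aid certification 337 days ago vs limit 365 → met
3. sanitation citations on record 0 ≤ 0 → met
4. licensed tattoo artists 2 ≥ 2 → met
5. health department inspection 58 days ago vs limit 90 → met
6. body-art establishment permit present → met
7. bloodborne-pathogen training 259 days ago vs limit 270 → met
8. licensed body piercers 4 ≥ 2 → met
9. sterilization log absent → not met
10. condition 'performs piercings' does not hold → requirement n/a → met
11. infection-control review 706 days ago vs limit 730 → met
12. autoclave spore test 55 days ago vs limit 90 → met
Not met: 9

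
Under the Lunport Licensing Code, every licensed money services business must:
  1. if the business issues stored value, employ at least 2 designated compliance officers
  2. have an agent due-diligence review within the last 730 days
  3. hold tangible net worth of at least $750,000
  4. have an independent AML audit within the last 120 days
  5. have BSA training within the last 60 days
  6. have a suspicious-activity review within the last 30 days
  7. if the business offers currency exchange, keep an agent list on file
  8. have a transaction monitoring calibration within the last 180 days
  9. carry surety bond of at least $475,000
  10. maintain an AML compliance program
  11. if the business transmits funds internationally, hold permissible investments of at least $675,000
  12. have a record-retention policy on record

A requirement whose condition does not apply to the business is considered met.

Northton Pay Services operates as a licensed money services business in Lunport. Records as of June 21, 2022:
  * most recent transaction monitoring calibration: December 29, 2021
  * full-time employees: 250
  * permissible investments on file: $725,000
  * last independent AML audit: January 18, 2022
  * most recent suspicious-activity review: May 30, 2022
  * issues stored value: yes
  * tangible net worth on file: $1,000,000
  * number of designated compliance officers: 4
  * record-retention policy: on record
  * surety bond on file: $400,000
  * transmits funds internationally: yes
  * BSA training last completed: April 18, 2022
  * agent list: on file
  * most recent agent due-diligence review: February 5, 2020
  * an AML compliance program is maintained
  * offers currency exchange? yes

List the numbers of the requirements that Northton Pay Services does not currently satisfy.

2, 4, 5, 9

1. condition 'issues stored value' holds; designated compliance officers 4 ≥ 2 → met
2. agent due-diligence review 867 days ago vs limit 730 → not met
3. tangible net worth $1,000,000 ≥ $750,000 → met
4. independent AML audit 154 days ago vs limit 120 → not met
5. BSA training 64 days ago vs limit 60 → not met
6. suspicious-activity review 22 days ago vs limit 30 → met
7. condition 'offers currency exchange' holds; agent list present → met
8. transaction monitoring calibration 174 days ago vs limit 180 → met
9. surety bond $400,000 < $475,000 → not met
10. AML compliance program present → met
11. condition 'transmits funds internationally' holds; permissible investments $725,000 ≥ $675,000 → met
12. record-retention policy present → met
Not met: 2, 4, 5, 9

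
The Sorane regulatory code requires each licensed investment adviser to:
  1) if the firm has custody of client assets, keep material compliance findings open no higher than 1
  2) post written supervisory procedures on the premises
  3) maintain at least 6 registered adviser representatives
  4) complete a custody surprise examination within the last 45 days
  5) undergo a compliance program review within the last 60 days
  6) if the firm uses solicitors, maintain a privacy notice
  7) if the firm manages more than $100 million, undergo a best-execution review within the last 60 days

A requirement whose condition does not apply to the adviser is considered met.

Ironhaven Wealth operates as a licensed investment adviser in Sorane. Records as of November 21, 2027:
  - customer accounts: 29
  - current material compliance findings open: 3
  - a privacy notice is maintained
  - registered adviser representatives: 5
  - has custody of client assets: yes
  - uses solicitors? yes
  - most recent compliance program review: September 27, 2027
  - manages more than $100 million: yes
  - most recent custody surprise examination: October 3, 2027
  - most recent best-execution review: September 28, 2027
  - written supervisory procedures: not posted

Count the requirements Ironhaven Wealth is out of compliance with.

1. condition 'has custody of client assets' holds; material compliance findings open 3 > 1 → not met
2. written supervisory procedures absent → not met
3. registered adviser representatives 5 < 6 → not met
4. custody surprise examination 49 days ago vs limit 45 → not met
5. compliance program review 55 days ago vs limit 60 → met
6. condition 'uses solicitors' holds; privacy notice present → met
7. condition 'manages more than $100 million' holds; best-execution review 54 days ago vs limit 60 → met
Not met: 4 of 7

4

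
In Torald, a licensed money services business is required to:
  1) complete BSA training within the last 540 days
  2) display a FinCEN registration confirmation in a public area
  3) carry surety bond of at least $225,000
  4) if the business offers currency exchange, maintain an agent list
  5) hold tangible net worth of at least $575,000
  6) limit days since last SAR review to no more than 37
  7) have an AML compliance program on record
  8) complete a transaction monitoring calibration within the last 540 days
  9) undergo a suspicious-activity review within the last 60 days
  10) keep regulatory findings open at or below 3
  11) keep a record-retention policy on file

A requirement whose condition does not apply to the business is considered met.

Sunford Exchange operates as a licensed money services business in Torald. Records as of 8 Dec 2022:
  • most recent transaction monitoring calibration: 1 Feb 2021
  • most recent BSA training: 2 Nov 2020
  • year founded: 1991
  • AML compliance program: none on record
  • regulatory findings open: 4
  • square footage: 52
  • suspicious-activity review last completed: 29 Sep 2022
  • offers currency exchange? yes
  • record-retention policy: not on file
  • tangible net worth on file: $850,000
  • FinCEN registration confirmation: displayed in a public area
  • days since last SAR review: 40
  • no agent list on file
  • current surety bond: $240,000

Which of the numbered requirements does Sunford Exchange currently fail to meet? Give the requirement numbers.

1. BSA training 766 days ago vs limit 540 → not met
2. FinCEN registration confirmation present → met
3. surety bond $240,000 ≥ $225,000 → met
4. condition 'offers currency exchange' holds; agent list absent → not met
5. tangible net worth $850,000 ≥ $575,000 → met
6. days since last SAR review 40 > 37 → not met
7. AML compliance program absent → not met
8. transaction monitoring calibration 675 days ago vs limit 540 → not met
9. suspicious-activity review 70 days ago vs limit 60 → not met
10. regulatory findings open 4 > 3 → not met
11. record-retention policy absent → not met
Not met: 1, 4, 6, 7, 8, 9, 10, 11

1, 4, 6, 7, 8, 9, 10, 11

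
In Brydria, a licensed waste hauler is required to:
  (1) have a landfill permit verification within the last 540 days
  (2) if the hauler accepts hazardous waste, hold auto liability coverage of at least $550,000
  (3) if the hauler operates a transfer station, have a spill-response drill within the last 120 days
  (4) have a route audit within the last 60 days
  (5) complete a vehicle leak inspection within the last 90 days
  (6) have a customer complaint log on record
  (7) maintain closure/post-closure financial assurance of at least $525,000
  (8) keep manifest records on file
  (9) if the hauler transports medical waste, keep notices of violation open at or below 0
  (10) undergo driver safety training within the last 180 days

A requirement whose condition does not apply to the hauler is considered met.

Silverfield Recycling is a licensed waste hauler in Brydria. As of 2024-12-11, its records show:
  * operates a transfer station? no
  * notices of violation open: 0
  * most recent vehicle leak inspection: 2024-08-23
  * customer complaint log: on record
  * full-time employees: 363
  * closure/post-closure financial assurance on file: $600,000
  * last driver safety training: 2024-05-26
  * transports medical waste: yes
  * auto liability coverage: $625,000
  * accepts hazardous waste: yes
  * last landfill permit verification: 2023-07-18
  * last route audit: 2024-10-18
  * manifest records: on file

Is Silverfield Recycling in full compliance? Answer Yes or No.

1. landfill permit verification 512 days ago vs limit 540 → met
2. condition 'accepts hazardous waste' holds; auto liability coverage $625,000 ≥ $550,000 → met
3. condition 'operates a transfer station' does not hold → requirement n/a → met
4. route audit 54 days ago vs limit 60 → met
5. vehicle leak inspection 110 days ago vs limit 90 → not met
6. customer complaint log present → met
7. closure/post-closure financial assurance $600,000 ≥ $525,000 → met
8. manifest records present → met
9. condition 'transports medical waste' holds; notices of violation open 0 ≤ 0 → met
10. driver safety training 199 days ago vs limit 180 → not met
Not met: 5, 10

No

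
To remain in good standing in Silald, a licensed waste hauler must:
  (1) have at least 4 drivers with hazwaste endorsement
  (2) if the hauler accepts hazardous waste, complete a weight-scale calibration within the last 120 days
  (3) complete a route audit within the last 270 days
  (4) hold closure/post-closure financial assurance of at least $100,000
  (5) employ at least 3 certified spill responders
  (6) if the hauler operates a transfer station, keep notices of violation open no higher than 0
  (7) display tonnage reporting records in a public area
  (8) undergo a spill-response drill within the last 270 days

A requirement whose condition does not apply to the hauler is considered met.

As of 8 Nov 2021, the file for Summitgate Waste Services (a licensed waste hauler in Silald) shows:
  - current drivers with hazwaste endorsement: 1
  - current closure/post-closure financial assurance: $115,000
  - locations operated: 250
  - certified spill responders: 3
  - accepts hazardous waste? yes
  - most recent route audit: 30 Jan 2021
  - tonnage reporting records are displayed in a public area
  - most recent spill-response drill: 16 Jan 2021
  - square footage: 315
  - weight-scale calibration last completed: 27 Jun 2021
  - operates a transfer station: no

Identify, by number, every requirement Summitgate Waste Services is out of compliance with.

1, 2, 3, 8

1. drivers with hazwaste endorsement 1 < 4 → not met
2. condition 'accepts hazardous waste' holds; weight-scale calibration 134 days ago vs limit 120 → not met
3. route audit 282 days ago vs limit 270 → not met
4. closure/post-closure financial assurance $115,000 ≥ $100,000 → met
5. certified spill responders 3 ≥ 3 → met
6. condition 'operates a transfer station' does not hold → requirement n/a → met
7. tonnage reporting records present → met
8. spill-response drill 296 days ago vs limit 270 → not met
Not met: 1, 2, 3, 8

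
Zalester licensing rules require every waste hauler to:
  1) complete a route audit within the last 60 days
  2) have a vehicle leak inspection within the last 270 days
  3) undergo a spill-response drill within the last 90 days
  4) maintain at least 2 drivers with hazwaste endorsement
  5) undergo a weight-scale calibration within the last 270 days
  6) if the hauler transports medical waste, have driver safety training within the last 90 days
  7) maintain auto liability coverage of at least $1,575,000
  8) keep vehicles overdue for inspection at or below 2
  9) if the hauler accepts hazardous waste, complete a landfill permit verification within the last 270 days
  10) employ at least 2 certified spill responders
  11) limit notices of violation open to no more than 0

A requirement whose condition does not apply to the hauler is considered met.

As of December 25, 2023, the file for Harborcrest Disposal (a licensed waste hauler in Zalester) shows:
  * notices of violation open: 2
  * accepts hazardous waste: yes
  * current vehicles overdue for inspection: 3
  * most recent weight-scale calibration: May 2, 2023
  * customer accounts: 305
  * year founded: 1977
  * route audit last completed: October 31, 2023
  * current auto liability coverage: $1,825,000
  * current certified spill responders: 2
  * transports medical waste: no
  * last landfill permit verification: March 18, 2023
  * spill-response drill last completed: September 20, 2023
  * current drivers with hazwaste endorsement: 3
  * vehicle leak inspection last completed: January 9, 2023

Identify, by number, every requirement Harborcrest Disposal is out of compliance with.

1. route audit 55 days ago vs limit 60 → met
2. vehicle leak inspection 350 days ago vs limit 270 → not met
3. spill-response drill 96 days ago vs limit 90 → not met
4. drivers with hazwaste endorsement 3 ≥ 2 → met
5. weight-scale calibration 237 days ago vs limit 270 → met
6. condition 'transports medical waste' does not hold → requirement n/a → met
7. auto liability coverage $1,825,000 ≥ $1,575,000 → met
8. vehicles overdue for inspection 3 > 2 → not met
9. condition 'accepts hazardous waste' holds; landfill permit verification 282 days ago vs limit 270 → not met
10. certified spill responders 2 ≥ 2 → met
11. notices of violation open 2 > 0 → not met
Not met: 2, 3, 8, 9, 11

2, 3, 8, 9, 11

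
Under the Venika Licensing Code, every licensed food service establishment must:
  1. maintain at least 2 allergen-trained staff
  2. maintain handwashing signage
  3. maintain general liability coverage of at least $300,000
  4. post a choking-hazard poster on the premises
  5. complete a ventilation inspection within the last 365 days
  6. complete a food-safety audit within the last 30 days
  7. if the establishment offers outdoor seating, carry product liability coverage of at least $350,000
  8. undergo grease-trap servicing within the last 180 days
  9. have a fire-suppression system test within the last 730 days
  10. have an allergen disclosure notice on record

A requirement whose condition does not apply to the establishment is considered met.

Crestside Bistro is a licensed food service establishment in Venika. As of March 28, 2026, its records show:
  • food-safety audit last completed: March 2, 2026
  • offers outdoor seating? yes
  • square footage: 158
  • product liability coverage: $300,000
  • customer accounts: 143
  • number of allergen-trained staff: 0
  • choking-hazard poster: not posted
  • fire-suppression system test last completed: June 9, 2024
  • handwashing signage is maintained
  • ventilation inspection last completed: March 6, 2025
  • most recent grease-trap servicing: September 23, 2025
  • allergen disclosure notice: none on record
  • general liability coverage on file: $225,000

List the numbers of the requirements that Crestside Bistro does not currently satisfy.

1, 3, 4, 5, 7, 8, 10

1. allergen-trained staff 0 < 2 → not met
2. handwashing signage present → met
3. general liability coverage $225,000 < $300,000 → not met
4. choking-hazard poster absent → not met
5. ventilation inspection 387 days ago vs limit 365 → not met
6. food-safety audit 26 days ago vs limit 30 → met
7. condition 'offers outdoor seating' holds; product liability coverage $300,000 < $350,000 → not met
8. grease-trap servicing 186 days ago vs limit 180 → not met
9. fire-suppression system test 657 days ago vs limit 730 → met
10. allergen disclosure notice absent → not met
Not met: 1, 3, 4, 5, 7, 8, 10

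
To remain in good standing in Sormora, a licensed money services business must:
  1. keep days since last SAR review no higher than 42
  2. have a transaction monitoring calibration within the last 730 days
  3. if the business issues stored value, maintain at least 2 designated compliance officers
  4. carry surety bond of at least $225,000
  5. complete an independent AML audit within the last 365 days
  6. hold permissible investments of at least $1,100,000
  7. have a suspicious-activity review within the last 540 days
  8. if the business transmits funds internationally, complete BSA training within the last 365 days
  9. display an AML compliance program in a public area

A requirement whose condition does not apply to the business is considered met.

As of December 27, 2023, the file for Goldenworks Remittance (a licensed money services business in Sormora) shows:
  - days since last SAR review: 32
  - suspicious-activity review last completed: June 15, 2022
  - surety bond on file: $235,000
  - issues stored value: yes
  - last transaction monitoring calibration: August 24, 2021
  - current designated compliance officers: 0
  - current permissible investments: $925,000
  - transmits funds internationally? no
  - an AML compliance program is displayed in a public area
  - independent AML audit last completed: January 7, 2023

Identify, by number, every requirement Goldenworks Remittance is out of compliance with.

1. days since last SAR review 32 ≤ 42 → met
2. transaction monitoring calibration 855 days ago vs limit 730 → not met
3. condition 'issues stored value' holds; designated compliance officers 0 < 2 → not met
4. surety bond $235,000 ≥ $225,000 → met
5. independent AML audit 354 days ago vs limit 365 → met
6. permissible investments $925,000 < $1,100,000 → not met
7. suspicious-activity review 560 days ago vs limit 540 → not met
8. condition 'transmits funds internationally' does not hold → requirement n/a → met
9. AML compliance program present → met
Not met: 2, 3, 6, 7

2, 3, 6, 7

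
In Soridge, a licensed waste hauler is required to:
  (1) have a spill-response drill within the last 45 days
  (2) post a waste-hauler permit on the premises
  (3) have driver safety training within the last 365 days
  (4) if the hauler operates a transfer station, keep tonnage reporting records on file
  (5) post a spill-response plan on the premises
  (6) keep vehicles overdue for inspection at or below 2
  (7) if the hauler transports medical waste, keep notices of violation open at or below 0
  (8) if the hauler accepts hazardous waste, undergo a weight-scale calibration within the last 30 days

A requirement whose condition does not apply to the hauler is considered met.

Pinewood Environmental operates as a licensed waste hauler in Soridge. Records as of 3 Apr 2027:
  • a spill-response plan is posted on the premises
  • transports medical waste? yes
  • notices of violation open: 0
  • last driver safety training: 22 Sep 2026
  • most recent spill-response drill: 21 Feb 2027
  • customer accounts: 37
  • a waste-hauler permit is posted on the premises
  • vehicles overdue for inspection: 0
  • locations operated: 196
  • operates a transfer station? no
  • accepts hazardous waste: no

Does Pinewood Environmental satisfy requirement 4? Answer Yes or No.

Yes

4. condition 'operates a transfer station' does not hold → requirement n/a → met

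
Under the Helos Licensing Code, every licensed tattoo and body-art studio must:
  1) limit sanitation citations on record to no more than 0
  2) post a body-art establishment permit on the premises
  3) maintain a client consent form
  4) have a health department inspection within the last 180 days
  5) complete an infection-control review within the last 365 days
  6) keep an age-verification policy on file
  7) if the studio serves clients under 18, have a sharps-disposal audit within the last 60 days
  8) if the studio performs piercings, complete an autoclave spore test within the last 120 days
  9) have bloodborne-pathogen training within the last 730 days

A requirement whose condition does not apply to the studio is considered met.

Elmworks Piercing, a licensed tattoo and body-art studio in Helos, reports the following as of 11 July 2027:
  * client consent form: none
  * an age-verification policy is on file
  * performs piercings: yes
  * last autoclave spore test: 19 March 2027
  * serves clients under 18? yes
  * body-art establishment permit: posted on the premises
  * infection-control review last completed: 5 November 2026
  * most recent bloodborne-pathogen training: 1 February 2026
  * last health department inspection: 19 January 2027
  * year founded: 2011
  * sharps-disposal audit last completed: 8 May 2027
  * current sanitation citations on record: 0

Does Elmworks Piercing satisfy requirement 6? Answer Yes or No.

Yes

6. age-verification policy present → met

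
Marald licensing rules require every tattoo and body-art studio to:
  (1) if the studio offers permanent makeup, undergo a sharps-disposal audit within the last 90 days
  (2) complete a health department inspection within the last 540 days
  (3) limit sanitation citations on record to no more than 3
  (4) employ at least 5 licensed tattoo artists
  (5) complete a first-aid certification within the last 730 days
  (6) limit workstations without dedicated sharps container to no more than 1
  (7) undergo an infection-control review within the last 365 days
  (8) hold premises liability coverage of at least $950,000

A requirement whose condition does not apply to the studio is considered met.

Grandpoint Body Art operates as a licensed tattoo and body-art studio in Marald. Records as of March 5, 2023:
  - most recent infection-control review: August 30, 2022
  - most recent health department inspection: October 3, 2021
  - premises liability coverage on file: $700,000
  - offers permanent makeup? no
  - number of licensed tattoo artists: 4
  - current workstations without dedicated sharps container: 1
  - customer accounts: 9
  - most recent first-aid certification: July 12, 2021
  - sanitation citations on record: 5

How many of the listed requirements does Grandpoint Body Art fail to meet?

3

1. condition 'offers permanent makeup' does not hold → requirement n/a → met
2. health department inspection 518 days ago vs limit 540 → met
3. sanitation citations on record 5 > 3 → not met
4. licensed tattoo artists 4 < 5 → not met
5. first-aid certification 601 days ago vs limit 730 → met
6. workstations without dedicated sharps container 1 ≤ 1 → met
7. infection-control review 187 days ago vs limit 365 → met
8. premises liability coverage $700,000 < $950,000 → not met
Not met: 3 of 8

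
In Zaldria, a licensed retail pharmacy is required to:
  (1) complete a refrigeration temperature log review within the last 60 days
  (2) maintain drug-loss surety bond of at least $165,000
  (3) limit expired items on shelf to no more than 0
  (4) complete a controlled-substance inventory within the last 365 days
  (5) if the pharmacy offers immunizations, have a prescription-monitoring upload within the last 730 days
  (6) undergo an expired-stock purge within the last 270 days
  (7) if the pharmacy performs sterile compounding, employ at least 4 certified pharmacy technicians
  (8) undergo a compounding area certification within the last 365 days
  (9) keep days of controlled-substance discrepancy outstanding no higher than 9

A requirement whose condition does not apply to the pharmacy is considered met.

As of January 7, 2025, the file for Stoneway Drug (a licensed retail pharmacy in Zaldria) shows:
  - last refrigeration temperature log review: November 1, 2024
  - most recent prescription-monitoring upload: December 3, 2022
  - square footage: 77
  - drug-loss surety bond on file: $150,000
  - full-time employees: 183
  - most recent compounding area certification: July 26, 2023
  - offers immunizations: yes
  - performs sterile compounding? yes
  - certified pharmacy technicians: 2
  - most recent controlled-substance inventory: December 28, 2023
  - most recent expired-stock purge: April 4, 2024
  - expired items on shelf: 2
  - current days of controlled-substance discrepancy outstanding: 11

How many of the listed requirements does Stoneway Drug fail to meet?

1. refrigeration temperature log review 67 days ago vs limit 60 → not met
2. drug-loss surety bond $150,000 < $165,000 → not met
3. expired items on shelf 2 > 0 → not met
4. controlled-substance inventory 376 days ago vs limit 365 → not met
5. condition 'offers immunizations' holds; prescription-monitoring upload 766 days ago vs limit 730 → not met
6. expired-stock purge 278 days ago vs limit 270 → not met
7. condition 'performs sterile compounding' holds; certified pharmacy technicians 2 < 4 → not met
8. compounding area certification 531 days ago vs limit 365 → not met
9. days of controlled-substance discrepancy outstanding 11 > 9 → not met
Not met: 9 of 9

9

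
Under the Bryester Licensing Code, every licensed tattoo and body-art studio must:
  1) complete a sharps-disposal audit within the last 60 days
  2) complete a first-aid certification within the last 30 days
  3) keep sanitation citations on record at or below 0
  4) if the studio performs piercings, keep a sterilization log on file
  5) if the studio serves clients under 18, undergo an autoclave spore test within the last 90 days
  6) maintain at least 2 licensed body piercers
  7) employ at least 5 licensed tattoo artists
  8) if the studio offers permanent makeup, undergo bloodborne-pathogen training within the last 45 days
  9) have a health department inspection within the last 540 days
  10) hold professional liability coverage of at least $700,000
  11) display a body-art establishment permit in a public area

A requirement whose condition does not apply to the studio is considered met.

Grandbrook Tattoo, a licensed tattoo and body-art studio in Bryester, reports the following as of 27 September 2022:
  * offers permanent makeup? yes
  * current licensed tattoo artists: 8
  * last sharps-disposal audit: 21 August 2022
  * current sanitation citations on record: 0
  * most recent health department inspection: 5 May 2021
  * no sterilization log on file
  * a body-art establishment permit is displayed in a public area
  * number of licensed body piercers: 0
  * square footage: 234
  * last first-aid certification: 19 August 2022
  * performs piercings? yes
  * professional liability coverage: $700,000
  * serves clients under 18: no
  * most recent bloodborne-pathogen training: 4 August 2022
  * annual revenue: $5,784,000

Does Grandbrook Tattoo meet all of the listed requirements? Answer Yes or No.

1. sharps-disposal audit 37 days ago vs limit 60 → met
2. first-aid certification 39 days ago vs limit 30 → not met
3. sanitation citations on record 0 ≤ 0 → met
4. condition 'performs piercings' holds; sterilization log absent → not met
5. condition 'serves clients under 18' does not hold → requirement n/a → met
6. licensed body piercers 0 < 2 → not met
7. licensed tattoo artists 8 ≥ 5 → met
8. condition 'offers permanent makeup' holds; bloodborne-pathogen training 54 days ago vs limit 45 → not met
9. health department inspection 510 days ago vs limit 540 → met
10. professional liability coverage $700,000 ≥ $700,000 → met
11. body-art establishment permit present → met
Not met: 2, 4, 6, 8

No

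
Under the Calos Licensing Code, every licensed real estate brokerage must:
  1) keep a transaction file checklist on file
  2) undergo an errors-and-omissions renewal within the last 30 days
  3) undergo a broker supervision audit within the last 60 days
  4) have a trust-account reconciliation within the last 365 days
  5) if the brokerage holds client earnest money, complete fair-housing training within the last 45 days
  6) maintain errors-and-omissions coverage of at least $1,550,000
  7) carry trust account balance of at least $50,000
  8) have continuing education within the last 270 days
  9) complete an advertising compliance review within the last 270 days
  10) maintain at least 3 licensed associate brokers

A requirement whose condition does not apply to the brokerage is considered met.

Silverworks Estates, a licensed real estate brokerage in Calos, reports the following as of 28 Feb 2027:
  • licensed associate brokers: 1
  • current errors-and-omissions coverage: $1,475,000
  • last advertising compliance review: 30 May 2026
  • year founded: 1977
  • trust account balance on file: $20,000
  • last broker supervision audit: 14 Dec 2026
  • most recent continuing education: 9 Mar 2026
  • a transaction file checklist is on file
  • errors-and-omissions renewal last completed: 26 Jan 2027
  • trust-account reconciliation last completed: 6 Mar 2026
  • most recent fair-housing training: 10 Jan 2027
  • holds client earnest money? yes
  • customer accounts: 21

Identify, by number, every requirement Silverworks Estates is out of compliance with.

2, 3, 5, 6, 7, 8, 9, 10

1. transaction file checklist present → met
2. errors-and-omissions renewal 33 days ago vs limit 30 → not met
3. broker supervision audit 76 days ago vs limit 60 → not met
4. trust-account reconciliation 359 days ago vs limit 365 → met
5. condition 'holds client earnest money' holds; fair-housing training 49 days ago vs limit 45 → not met
6. errors-and-omissions coverage $1,475,000 < $1,550,000 → not met
7. trust account balance $20,000 < $50,000 → not met
8. continuing education 356 days ago vs limit 270 → not met
9. advertising compliance review 274 days ago vs limit 270 → not met
10. licensed associate brokers 1 < 3 → not met
Not met: 2, 3, 5, 6, 7, 8, 9, 10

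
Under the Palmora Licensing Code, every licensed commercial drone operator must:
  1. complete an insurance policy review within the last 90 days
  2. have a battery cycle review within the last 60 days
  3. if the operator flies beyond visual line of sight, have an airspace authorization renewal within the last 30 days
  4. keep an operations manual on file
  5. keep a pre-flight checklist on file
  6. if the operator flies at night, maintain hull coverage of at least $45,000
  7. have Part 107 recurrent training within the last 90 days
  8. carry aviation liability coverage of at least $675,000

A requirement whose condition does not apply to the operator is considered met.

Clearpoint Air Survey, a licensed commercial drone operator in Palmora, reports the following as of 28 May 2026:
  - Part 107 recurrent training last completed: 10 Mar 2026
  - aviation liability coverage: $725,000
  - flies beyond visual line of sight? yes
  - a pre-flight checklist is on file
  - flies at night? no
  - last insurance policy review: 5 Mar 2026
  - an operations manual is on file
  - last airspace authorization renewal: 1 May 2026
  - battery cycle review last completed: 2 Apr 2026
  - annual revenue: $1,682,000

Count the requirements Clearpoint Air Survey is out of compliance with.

1. insurance policy review 84 days ago vs limit 90 → met
2. battery cycle review 56 days ago vs limit 60 → met
3. condition 'flies beyond visual line of sight' holds; airspace authorization renewal 27 days ago vs limit 30 → met
4. operations manual present → met
5. pre-flight checklist present → met
6. condition 'flies at night' does not hold → requirement n/a → met
7. Part 107 recurrent training 79 days ago vs limit 90 → met
8. aviation liability coverage $725,000 ≥ $675,000 → met
Not met: 0 of 8

0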